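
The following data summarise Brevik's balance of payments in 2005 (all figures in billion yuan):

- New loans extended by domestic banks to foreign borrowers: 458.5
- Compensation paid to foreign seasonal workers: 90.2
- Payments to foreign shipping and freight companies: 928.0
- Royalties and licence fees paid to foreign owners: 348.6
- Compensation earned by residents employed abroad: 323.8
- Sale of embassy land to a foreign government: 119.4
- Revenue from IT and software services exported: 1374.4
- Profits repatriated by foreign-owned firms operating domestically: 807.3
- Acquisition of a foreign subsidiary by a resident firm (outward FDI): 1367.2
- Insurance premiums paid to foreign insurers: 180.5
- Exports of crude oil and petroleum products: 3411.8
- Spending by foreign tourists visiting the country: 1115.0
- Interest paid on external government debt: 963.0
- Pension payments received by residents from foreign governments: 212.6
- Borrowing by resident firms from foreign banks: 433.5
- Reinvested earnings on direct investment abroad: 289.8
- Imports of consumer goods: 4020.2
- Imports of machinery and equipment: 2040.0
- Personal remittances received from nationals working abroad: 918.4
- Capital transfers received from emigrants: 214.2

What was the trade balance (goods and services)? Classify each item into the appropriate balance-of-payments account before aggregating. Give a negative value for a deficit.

-1616.1

Goods: -2040.0 - 4020.2 + 3411.8 = -2648.4
Services: 1115.0 - 180.5 + 1374.4 - 928.0 - 348.6 = 1032.3
Trade balance = -2648.4 + 1032.3 = -1616.1
(Excluded from the trade balance — financial account: new loans extended by domestic banks to foreign borrowers 458.5, acquisition of a foreign subsidiary by a resident firm (outward FDI) 1367.2, borrowing by resident firms from foreign banks 433.5; primary income: compensation paid to foreign seasonal workers 90.2, compensation earned by residents employed abroad 323.8, profits repatriated by foreign-owned firms operating domestically 807.3, interest paid on external government debt 963.0, reinvested earnings on direct investment abroad 289.8; capital account: sale of embassy land to a foreign government 119.4, capital transfers received from emigrants 214.2; secondary income: pension payments received by residents from foreign governments 212.6, personal remittances received from nationals working abroad 918.4.)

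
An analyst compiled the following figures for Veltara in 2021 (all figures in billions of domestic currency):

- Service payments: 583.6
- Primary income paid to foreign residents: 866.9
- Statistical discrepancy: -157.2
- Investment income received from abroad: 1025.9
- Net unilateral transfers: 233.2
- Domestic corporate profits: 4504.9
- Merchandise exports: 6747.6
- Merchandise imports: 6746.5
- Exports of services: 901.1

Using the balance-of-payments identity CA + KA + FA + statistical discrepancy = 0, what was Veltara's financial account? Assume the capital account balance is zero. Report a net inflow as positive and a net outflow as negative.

-553.6

Goods balance = 6747.6 - 6746.5 = 1.1
Services balance = 901.1 - 583.6 = 317.5
Trade balance (goods + services) = 1.1 + 317.5 = 318.6
Net primary income = 1025.9 - 866.9 = 159.0
Net secondary income = 233.2
Current account = 318.6 + 159.0 + 233.2 = 710.8
Financial account = -(710.8 + (-157.2)) = -553.6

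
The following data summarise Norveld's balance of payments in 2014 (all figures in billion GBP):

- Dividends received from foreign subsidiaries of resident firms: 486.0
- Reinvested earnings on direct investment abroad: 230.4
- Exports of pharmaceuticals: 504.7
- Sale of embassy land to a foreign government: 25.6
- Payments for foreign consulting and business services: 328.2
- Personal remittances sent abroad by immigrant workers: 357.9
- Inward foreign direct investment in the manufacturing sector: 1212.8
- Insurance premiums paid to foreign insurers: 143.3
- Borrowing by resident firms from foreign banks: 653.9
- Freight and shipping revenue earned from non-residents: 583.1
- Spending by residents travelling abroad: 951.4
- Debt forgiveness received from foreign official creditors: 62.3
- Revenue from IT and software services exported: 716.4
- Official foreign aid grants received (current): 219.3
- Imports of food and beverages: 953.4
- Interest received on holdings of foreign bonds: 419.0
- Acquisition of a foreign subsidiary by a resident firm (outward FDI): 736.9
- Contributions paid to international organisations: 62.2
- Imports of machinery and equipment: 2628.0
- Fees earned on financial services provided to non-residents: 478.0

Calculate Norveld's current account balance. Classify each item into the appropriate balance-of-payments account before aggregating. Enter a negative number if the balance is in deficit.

Goods: -953.4 + 504.7 - 2628.0 = -3076.7
Services: 716.4 + 583.1 - 328.2 - 143.3 - 951.4 + 478.0 = 354.6
Primary income: 486.0 + 419.0 + 230.4 = 1135.4
Secondary income: 219.3 - 62.2 - 357.9 = -200.8
Current account = (-3076.7) + 354.6 + 1135.4 + (-200.8) = -1787.5
(Excluded from the current account — capital account: sale of embassy land to a foreign government 25.6, debt forgiveness received from foreign official creditors 62.3; financial account: inward foreign direct investment in the manufacturing sector 1212.8, borrowing by resident firms from foreign banks 653.9, acquisition of a foreign subsidiary by a resident firm (outward FDI) 736.9.)

-1787.5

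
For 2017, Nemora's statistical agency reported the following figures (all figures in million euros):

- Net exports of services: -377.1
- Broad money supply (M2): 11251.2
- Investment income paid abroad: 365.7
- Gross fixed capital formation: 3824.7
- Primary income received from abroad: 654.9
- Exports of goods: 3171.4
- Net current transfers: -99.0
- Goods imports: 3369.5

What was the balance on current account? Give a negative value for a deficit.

-385.0

Goods balance = 3171.4 - 3369.5 = -198.1
Services balance = -377.1
Trade balance (goods + services) = -198.1 + (-377.1) = -575.2
Net primary income = 654.9 - 365.7 = 289.2
Net secondary income = -99.0
Current account = -575.2 + 289.2 + (-99.0) = -385.0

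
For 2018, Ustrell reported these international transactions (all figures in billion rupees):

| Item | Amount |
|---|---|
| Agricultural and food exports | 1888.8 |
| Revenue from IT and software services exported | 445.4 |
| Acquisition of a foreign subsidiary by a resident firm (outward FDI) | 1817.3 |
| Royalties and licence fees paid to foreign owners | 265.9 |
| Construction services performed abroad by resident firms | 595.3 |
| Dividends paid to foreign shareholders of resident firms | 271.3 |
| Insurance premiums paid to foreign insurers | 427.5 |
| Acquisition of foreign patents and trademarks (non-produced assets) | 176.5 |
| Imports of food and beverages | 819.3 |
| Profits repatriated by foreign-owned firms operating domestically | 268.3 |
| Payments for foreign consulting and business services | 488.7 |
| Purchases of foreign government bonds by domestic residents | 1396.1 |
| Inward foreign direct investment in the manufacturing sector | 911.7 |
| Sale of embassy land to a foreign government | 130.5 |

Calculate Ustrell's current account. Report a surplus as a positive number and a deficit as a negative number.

388.5

Goods: -819.3 + 1888.8 = 1069.5
Services: -427.5 - 488.7 - 265.9 + 595.3 + 445.4 = -141.4
Primary income: -271.3 - 268.3 = -539.6
Current account = 1069.5 + (-141.4) + (-539.6) = 388.5
(Excluded from the current account — financial account: acquisition of a foreign subsidiary by a resident firm (outward FDI) 1817.3, purchases of foreign government bonds by domestic residents 1396.1, inward foreign direct investment in the manufacturing sector 911.7; capital account: acquisition of foreign patents and trademarks (non-produced assets) 176.5, sale of embassy land to a foreign government 130.5.)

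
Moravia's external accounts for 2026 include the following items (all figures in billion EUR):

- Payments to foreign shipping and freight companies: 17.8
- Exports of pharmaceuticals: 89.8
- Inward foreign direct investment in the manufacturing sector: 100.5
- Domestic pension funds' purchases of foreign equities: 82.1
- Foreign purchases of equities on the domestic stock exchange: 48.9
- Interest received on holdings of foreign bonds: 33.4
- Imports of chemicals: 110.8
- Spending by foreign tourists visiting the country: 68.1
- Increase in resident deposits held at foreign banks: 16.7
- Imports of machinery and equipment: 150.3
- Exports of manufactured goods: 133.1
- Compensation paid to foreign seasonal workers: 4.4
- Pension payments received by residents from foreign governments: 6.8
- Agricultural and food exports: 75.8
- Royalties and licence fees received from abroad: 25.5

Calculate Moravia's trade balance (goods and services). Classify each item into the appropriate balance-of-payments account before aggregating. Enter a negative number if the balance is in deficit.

113.4

Goods: 75.8 - 150.3 - 110.8 + 89.8 + 133.1 = 37.6
Services: 68.1 + 25.5 - 17.8 = 75.8
Trade balance = 37.6 + 75.8 = 113.4
(Excluded from the trade balance — financial account: inward foreign direct investment in the manufacturing sector 100.5, domestic pension funds' purchases of foreign equities 82.1, foreign purchases of equities on the domestic stock exchange 48.9, increase in resident deposits held at foreign banks 16.7; primary income: interest received on holdings of foreign bonds 33.4, compensation paid to foreign seasonal workers 4.4; secondary income: pension payments received by residents from foreign governments 6.8.)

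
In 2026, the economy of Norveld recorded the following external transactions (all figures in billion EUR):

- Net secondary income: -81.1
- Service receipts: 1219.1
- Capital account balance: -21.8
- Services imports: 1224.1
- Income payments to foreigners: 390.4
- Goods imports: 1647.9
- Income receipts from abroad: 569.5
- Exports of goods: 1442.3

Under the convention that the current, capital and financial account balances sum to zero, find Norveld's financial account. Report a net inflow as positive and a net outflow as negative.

Goods balance = 1442.3 - 1647.9 = -205.6
Services balance = 1219.1 - 1224.1 = -5.0
Trade balance (goods + services) = -205.6 + (-5.0) = -210.6
Net primary income = 569.5 - 390.4 = 179.1
Net secondary income = -81.1
Current account = -210.6 + 179.1 + (-81.1) = -112.6
Financial account = -(-112.6 + (-21.8)) = 134.4

134.4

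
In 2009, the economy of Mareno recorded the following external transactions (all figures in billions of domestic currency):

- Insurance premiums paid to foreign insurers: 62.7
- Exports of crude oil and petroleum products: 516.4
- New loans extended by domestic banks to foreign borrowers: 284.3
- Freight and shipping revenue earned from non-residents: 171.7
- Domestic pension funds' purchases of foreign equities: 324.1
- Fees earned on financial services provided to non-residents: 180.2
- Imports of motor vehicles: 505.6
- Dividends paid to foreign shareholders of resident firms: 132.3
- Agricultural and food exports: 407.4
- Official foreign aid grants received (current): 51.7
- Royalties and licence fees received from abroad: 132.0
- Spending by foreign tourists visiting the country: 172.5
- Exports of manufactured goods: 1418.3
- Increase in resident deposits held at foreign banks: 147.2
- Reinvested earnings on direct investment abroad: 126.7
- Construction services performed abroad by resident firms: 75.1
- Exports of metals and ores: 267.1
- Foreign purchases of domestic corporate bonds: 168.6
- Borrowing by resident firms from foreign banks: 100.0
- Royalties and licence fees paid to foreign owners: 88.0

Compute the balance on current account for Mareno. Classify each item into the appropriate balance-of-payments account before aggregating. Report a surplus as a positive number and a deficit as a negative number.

2730.5

Goods: 267.1 + 516.4 + 1418.3 - 505.6 + 407.4 = 2103.6
Services: -88.0 + 172.5 + 75.1 + 180.2 + 132.0 - 62.7 + 171.7 = 580.8
Primary income: 126.7 - 132.3 = -5.6
Secondary income: 51.7
Current account = 2103.6 + 580.8 + (-5.6) + 51.7 = 2730.5
(Excluded from the current account — financial account: new loans extended by domestic banks to foreign borrowers 284.3, domestic pension funds' purchases of foreign equities 324.1, increase in resident deposits held at foreign banks 147.2, foreign purchases of domestic corporate bonds 168.6, borrowing by resident firms from foreign banks 100.0.)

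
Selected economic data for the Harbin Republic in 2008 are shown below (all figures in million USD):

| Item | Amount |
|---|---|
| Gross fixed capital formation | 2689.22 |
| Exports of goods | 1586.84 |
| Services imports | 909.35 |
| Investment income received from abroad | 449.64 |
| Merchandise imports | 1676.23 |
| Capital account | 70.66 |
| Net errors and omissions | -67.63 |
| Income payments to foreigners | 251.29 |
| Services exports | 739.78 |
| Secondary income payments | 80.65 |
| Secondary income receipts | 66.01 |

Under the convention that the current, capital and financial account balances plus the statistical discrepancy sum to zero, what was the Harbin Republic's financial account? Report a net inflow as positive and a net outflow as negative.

72.22

Goods balance = 1586.84 - 1676.23 = -89.39
Services balance = 739.78 - 909.35 = -169.57
Trade balance (goods + services) = -89.39 + (-169.57) = -258.96
Net primary income = 449.64 - 251.29 = 198.35
Net secondary income = 66.01 - 80.65 = -14.64
Current account = -258.96 + 198.35 + (-14.64) = -75.25
Financial account = -(-75.25 + 70.66 + (-67.63)) = 72.22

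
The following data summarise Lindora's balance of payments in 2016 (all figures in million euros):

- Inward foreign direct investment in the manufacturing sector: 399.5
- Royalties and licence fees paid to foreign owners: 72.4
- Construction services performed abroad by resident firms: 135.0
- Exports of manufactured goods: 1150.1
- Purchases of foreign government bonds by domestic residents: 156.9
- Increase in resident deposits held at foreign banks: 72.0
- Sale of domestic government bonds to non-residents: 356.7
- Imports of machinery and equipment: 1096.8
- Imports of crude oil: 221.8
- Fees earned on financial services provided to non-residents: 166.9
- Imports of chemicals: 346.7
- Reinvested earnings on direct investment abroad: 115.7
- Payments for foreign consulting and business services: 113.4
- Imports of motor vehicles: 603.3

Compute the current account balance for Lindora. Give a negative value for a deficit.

Goods: 1150.1 - 221.8 - 346.7 - 603.3 - 1096.8 = -1118.5
Services: -72.4 + 135.0 + 166.9 - 113.4 = 116.1
Primary income: 115.7
Current account = (-1118.5) + 116.1 + 115.7 = -886.7
(Excluded from the current account — financial account: inward foreign direct investment in the manufacturing sector 399.5, purchases of foreign government bonds by domestic residents 156.9, increase in resident deposits held at foreign banks 72.0, sale of domestic government bonds to non-residents 356.7.)

-886.7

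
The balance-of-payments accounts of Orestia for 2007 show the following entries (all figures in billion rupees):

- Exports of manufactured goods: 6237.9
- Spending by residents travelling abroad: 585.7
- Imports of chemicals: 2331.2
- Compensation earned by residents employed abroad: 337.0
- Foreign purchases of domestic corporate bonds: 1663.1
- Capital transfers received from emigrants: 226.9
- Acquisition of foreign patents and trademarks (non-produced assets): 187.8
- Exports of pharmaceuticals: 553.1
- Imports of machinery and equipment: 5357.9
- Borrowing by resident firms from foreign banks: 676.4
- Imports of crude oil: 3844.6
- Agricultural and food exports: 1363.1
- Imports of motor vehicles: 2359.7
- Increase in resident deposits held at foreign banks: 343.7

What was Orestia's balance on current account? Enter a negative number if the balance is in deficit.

-5988.0

Goods: 6237.9 - 5357.9 - 2331.2 - 3844.6 - 2359.7 + 1363.1 + 553.1 = -5739.3
Services: -585.7
Primary income: 337.0
Current account = (-5739.3) + (-585.7) + 337.0 = -5988.0
(Excluded from the current account — financial account: foreign purchases of domestic corporate bonds 1663.1, borrowing by resident firms from foreign banks 676.4, increase in resident deposits held at foreign banks 343.7; capital account: capital transfers received from emigrants 226.9, acquisition of foreign patents and trademarks (non-produced assets) 187.8.)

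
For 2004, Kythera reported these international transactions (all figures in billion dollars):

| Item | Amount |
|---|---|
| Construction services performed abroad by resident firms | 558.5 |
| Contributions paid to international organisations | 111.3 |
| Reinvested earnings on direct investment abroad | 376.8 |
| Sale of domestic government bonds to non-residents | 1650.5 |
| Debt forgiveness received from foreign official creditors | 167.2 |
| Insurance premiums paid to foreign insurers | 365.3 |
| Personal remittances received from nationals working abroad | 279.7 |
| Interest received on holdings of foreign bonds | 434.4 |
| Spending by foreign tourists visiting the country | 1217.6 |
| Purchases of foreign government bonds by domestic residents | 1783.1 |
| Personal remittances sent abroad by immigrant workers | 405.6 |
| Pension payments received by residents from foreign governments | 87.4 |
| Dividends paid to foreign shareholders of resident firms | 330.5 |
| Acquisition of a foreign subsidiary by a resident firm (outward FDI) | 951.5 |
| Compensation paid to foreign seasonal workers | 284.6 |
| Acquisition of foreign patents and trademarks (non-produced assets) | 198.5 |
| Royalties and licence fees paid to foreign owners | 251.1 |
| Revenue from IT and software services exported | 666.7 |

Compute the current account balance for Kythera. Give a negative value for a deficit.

Services: -251.1 + 1217.6 + 666.7 - 365.3 + 558.5 = 1826.4
Primary income: -284.6 - 330.5 + 434.4 + 376.8 = 196.1
Secondary income: 87.4 - 405.6 - 111.3 + 279.7 = -149.8
Current account = 1826.4 + 196.1 + (-149.8) = 1872.7
(Excluded from the current account — financial account: sale of domestic government bonds to non-residents 1650.5, purchases of foreign government bonds by domestic residents 1783.1, acquisition of a foreign subsidiary by a resident firm (outward FDI) 951.5; capital account: debt forgiveness received from foreign official creditors 167.2, acquisition of foreign patents and trademarks (non-produced assets) 198.5.)

1872.7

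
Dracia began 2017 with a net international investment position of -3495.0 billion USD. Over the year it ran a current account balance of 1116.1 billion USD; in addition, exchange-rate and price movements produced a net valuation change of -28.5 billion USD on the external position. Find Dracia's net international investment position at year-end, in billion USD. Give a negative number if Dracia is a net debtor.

Change in NIIP = current account + net valuation change = 1116.1 + (-28.5) = 1087.6
End-of-year NIIP = -3495.0 + 1087.6 = -2407.4

-2407.4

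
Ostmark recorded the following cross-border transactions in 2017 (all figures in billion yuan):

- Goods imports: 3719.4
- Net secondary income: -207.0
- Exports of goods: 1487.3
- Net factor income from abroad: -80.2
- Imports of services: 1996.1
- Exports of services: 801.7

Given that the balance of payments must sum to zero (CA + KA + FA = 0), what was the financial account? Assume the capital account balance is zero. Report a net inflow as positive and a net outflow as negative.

Goods balance = 1487.3 - 3719.4 = -2232.1
Services balance = 801.7 - 1996.1 = -1194.4
Trade balance (goods + services) = -2232.1 + (-1194.4) = -3426.5
Net primary income = -80.2
Net secondary income = -207.0
Current account = -3426.5 + (-80.2) + (-207.0) = -3713.7
Financial account = -(-3713.7) = 3713.7

3713.7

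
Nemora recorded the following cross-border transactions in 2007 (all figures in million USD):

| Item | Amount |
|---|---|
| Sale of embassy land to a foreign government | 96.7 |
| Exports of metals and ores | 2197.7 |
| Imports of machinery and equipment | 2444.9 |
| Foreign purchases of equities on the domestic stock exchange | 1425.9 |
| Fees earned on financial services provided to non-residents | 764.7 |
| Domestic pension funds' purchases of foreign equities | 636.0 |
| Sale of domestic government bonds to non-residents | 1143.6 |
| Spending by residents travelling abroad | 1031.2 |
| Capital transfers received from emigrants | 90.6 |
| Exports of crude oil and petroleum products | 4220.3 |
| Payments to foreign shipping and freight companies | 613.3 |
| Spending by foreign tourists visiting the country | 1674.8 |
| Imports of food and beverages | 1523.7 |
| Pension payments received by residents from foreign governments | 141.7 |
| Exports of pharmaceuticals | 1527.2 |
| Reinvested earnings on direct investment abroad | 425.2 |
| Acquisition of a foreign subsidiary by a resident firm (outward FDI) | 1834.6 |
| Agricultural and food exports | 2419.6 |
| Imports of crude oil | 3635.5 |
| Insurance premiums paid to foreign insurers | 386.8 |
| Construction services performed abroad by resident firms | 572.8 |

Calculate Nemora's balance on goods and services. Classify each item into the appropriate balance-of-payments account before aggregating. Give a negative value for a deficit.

Goods: -1523.7 + 1527.2 + 2419.6 + 4220.3 + 2197.7 - 2444.9 - 3635.5 = 2760.7
Services: 1674.8 - 386.8 + 572.8 - 1031.2 - 613.3 + 764.7 = 981.0
Trade balance = 2760.7 + 981.0 = 3741.7
(Excluded from the trade balance — capital account: sale of embassy land to a foreign government 96.7, capital transfers received from emigrants 90.6; financial account: foreign purchases of equities on the domestic stock exchange 1425.9, domestic pension funds' purchases of foreign equities 636.0, sale of domestic government bonds to non-residents 1143.6, acquisition of a foreign subsidiary by a resident firm (outward FDI) 1834.6; secondary income: pension payments received by residents from foreign governments 141.7; primary income: reinvested earnings on direct investment abroad 425.2.)

3741.7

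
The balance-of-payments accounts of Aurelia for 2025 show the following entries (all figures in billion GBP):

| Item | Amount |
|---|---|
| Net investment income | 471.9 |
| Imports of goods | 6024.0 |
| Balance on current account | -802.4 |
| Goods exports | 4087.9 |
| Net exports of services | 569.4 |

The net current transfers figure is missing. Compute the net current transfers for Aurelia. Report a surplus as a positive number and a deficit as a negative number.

Current account = goods balance + services balance + net primary income + net secondary income
Sum of the known components = -894.8
Net current transfers = CA - (known components) = -802.4 - (-894.8) = 92.4

92.4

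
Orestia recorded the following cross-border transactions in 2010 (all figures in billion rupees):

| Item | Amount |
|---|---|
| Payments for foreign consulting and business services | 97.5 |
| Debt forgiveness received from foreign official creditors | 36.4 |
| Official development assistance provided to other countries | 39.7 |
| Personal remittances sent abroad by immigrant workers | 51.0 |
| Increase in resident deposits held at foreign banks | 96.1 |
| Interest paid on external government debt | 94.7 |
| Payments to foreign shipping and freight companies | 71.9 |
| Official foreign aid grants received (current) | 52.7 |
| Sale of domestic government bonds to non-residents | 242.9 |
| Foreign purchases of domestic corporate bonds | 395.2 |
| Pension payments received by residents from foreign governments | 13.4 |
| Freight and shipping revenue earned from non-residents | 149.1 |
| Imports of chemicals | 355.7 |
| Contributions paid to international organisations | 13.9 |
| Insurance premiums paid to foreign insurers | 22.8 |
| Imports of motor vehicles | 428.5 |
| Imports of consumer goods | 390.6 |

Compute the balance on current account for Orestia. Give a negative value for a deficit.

-1351.1

Goods: -428.5 - 355.7 - 390.6 = -1174.8
Services: -22.8 - 97.5 - 71.9 + 149.1 = -43.1
Primary income: -94.7
Secondary income: 52.7 - 13.9 + 13.4 - 39.7 - 51.0 = -38.5
Current account = (-1174.8) + (-43.1) + (-94.7) + (-38.5) = -1351.1
(Excluded from the current account — capital account: debt forgiveness received from foreign official creditors 36.4; financial account: increase in resident deposits held at foreign banks 96.1, sale of domestic government bonds to non-residents 242.9, foreign purchases of domestic corporate bonds 395.2.)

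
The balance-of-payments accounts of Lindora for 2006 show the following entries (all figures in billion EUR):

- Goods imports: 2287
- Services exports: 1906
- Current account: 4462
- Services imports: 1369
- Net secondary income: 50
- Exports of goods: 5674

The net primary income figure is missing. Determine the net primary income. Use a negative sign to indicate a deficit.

488

Current account = goods balance + services balance + net primary income + net secondary income
Sum of the known components = 3974
Net primary income = CA - (known components) = 4462 - 3974 = 488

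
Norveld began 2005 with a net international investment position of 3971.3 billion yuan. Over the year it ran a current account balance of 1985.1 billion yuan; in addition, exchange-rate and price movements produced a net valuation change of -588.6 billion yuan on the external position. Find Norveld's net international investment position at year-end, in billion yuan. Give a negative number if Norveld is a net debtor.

Change in NIIP = current account + net valuation change = 1985.1 + (-588.6) = 1396.5
End-of-year NIIP = 3971.3 + 1396.5 = 5367.8

5367.8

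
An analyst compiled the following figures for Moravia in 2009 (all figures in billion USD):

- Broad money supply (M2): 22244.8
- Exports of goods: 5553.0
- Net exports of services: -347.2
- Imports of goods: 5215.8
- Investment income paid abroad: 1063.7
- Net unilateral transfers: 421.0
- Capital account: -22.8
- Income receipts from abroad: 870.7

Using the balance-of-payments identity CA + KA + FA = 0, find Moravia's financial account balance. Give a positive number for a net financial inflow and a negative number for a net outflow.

-195.2

Goods balance = 5553.0 - 5215.8 = 337.2
Services balance = -347.2
Trade balance (goods + services) = 337.2 + (-347.2) = -10.0
Net primary income = 870.7 - 1063.7 = -193.0
Net secondary income = 421.0
Current account = -10.0 + (-193.0) + 421.0 = 218.0
Financial account = -(218.0 + (-22.8)) = -195.2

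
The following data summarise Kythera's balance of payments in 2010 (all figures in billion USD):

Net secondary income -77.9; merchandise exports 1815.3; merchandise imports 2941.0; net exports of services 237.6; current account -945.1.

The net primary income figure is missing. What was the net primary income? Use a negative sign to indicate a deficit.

Current account = goods balance + services balance + net primary income + net secondary income
Sum of the known components = -966.0
Net primary income = CA - (known components) = -945.1 - (-966.0) = 20.9

20.9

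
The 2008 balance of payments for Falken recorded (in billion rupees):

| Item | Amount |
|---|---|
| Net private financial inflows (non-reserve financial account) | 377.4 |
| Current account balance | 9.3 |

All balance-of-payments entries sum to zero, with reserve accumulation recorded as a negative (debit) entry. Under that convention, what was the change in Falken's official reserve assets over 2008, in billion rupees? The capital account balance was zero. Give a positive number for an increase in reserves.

386.7

Official reserve transactions balance = -(9.3 + 377.4) = -386.7
An accumulation of reserves is recorded as a debit (negative entry), so the change in the stock of reserves is the negative of that balance.
Change in official reserves = -(-386.7) = 386.7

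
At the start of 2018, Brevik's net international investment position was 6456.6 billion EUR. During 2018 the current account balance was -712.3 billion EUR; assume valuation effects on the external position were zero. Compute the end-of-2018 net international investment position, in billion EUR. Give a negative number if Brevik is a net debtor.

With no valuation effects, change in NIIP = current account = -712.3
End-of-year NIIP = 6456.6 + (-712.3) = 5744.3

5744.3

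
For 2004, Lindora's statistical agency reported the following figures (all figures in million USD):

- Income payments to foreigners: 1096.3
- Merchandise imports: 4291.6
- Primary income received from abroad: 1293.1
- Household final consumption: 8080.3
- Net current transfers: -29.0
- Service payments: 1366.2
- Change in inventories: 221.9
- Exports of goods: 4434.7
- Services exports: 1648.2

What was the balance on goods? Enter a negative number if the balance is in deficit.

143.1

Goods balance = 4434.7 - 4291.6 = 143.1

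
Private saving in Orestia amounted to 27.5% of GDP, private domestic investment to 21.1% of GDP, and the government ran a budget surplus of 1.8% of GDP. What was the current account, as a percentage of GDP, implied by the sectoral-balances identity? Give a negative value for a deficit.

By the sectoral-balances identity, CA = (S_private - I) + (T - G).
Private balance = 27.5 - 21.1 = 6.4
Government balance (T - G) = 1.8
CA = 6.4 + 1.8 = 8.2

8.2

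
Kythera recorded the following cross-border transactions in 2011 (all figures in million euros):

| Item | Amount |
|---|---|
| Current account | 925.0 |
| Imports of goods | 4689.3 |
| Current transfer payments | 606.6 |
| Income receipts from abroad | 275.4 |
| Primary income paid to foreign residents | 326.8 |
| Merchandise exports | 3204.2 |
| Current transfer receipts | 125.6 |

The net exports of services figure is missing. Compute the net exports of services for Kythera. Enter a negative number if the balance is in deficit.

2942.5

Current account = goods balance + services balance + net primary income + net secondary income
Sum of the known components = -2017.5
Net exports of services = CA - (known components) = 925.0 - (-2017.5) = 2942.5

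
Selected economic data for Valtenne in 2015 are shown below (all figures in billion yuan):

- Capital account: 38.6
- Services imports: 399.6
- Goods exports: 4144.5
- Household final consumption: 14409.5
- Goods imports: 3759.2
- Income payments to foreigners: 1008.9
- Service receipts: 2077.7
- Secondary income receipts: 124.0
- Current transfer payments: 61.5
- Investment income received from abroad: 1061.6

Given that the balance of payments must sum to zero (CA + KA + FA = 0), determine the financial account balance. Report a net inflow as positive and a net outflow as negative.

-2217.2

Goods balance = 4144.5 - 3759.2 = 385.3
Services balance = 2077.7 - 399.6 = 1678.1
Trade balance (goods + services) = 385.3 + 1678.1 = 2063.4
Net primary income = 1061.6 - 1008.9 = 52.7
Net secondary income = 124.0 - 61.5 = 62.5
Current account = 2063.4 + 52.7 + 62.5 = 2178.6
Financial account = -(2178.6 + 38.6) = -2217.2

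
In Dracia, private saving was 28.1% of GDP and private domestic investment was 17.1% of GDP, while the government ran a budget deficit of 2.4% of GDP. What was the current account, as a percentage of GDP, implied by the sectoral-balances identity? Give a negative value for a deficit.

By the sectoral-balances identity, CA = (S_private - I) + (T - G).
Private balance = 28.1 - 17.1 = 11.0
Government balance (T - G) = -2.4
CA = 11.0 + (-2.4) = 8.6

8.6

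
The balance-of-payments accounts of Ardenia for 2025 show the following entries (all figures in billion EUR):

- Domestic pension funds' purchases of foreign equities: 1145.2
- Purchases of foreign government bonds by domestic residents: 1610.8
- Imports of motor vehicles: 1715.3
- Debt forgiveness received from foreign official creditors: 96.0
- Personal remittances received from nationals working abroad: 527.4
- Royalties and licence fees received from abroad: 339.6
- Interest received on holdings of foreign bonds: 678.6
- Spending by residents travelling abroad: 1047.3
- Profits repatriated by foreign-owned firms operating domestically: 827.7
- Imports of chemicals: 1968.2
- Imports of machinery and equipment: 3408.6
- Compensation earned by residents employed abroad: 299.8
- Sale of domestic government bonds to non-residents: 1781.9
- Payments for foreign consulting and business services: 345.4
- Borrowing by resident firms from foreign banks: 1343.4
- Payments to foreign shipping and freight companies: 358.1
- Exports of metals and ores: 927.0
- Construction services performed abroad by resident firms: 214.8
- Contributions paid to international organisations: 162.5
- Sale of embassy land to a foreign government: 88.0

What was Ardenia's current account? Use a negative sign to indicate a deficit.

Goods: -1968.2 - 1715.3 - 3408.6 + 927.0 = -6165.1
Services: -1047.3 - 345.4 + 214.8 - 358.1 + 339.6 = -1196.4
Primary income: 299.8 - 827.7 + 678.6 = 150.7
Secondary income: -162.5 + 527.4 = 364.9
Current account = (-6165.1) + (-1196.4) + 150.7 + 364.9 = -6845.9
(Excluded from the current account — financial account: domestic pension funds' purchases of foreign equities 1145.2, purchases of foreign government bonds by domestic residents 1610.8, sale of domestic government bonds to non-residents 1781.9, borrowing by resident firms from foreign banks 1343.4; capital account: debt forgiveness received from foreign official creditors 96.0, sale of embassy land to a foreign government 88.0.)

-6845.9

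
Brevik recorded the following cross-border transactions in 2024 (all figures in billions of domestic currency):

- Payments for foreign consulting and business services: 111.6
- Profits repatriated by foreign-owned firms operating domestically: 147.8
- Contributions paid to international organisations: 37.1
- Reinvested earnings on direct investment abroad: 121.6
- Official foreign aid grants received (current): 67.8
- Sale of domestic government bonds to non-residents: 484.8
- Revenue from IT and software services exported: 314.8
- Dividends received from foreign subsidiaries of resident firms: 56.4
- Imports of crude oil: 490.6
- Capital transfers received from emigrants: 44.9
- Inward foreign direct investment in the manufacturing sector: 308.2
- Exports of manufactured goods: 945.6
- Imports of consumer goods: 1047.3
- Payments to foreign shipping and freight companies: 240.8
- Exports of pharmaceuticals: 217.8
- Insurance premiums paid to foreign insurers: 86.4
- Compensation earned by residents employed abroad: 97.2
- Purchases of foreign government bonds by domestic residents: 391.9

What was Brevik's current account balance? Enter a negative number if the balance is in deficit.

Goods: -490.6 + 217.8 - 1047.3 + 945.6 = -374.5
Services: 314.8 - 240.8 - 86.4 - 111.6 = -124.0
Primary income: -147.8 + 56.4 + 121.6 + 97.2 = 127.4
Secondary income: 67.8 - 37.1 = 30.7
Current account = (-374.5) + (-124.0) + 127.4 + 30.7 = -340.4
(Excluded from the current account — financial account: sale of domestic government bonds to non-residents 484.8, inward foreign direct investment in the manufacturing sector 308.2, purchases of foreign government bonds by domestic residents 391.9; capital account: capital transfers received from emigrants 44.9.)

-340.4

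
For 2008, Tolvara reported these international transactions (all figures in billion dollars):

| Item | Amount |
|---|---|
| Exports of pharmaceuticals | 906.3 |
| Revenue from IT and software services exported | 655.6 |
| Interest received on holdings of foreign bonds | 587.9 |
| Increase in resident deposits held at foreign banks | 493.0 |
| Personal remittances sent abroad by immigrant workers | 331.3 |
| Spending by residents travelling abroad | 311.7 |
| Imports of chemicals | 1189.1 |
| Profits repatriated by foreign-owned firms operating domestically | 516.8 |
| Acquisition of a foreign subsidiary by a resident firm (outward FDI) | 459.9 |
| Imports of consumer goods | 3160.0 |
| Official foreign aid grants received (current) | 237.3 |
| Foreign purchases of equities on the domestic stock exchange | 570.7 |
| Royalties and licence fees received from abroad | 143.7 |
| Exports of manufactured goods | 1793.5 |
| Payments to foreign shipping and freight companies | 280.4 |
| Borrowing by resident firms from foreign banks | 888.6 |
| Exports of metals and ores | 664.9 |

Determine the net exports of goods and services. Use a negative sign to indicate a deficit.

-777.2

Goods: -1189.1 + 664.9 - 3160.0 + 906.3 + 1793.5 = -984.4
Services: 143.7 - 280.4 + 655.6 - 311.7 = 207.2
Trade balance = -984.4 + 207.2 = -777.2
(Excluded from the trade balance — primary income: interest received on holdings of foreign bonds 587.9, profits repatriated by foreign-owned firms operating domestically 516.8; financial account: increase in resident deposits held at foreign banks 493.0, acquisition of a foreign subsidiary by a resident firm (outward FDI) 459.9, foreign purchases of equities on the domestic stock exchange 570.7, borrowing by resident firms from foreign banks 888.6; secondary income: personal remittances sent abroad by immigrant workers 331.3, official foreign aid grants received (current) 237.3.)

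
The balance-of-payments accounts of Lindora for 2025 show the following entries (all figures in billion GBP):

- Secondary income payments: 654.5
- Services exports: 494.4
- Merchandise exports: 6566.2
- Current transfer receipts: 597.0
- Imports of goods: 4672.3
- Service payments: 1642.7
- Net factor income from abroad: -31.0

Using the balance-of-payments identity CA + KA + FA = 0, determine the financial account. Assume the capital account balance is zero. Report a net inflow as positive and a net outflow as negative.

Goods balance = 6566.2 - 4672.3 = 1893.9
Services balance = 494.4 - 1642.7 = -1148.3
Trade balance (goods + services) = 1893.9 + (-1148.3) = 745.6
Net primary income = -31.0
Net secondary income = 597.0 - 654.5 = -57.5
Current account = 745.6 + (-31.0) + (-57.5) = 657.1
Financial account = -(657.1) = -657.1

-657.1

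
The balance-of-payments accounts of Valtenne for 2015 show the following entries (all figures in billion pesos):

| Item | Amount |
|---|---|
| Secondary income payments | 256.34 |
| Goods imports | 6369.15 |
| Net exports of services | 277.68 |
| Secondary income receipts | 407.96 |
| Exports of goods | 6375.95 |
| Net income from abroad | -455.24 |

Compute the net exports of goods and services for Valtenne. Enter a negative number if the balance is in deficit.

284.48

Goods balance = 6375.95 - 6369.15 = 6.80
Services balance = 277.68
Trade balance (goods + services) = 6.80 + 277.68 = 284.48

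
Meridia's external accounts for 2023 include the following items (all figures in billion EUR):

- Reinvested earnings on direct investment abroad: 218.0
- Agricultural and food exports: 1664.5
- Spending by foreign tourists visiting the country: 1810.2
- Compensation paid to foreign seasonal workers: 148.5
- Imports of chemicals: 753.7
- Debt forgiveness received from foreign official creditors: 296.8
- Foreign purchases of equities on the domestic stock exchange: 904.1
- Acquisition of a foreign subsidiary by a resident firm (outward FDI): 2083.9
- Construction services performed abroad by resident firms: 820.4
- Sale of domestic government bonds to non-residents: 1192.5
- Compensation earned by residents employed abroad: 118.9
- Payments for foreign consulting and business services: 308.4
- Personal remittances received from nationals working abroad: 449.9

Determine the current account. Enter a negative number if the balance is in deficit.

3871.3

Goods: -753.7 + 1664.5 = 910.8
Services: 1810.2 + 820.4 - 308.4 = 2322.2
Primary income: 118.9 + 218.0 - 148.5 = 188.4
Secondary income: 449.9
Current account = 910.8 + 2322.2 + 188.4 + 449.9 = 3871.3
(Excluded from the current account — capital account: debt forgiveness received from foreign official creditors 296.8; financial account: foreign purchases of equities on the domestic stock exchange 904.1, acquisition of a foreign subsidiary by a resident firm (outward FDI) 2083.9, sale of domestic government bonds to non-residents 1192.5.)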